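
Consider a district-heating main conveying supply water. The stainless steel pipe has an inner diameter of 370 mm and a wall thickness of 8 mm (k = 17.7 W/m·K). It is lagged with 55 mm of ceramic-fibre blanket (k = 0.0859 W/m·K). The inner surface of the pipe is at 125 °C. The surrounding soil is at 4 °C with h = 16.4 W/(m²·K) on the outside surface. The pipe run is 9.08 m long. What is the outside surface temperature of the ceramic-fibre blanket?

T ≈ 13.4 °C

Radial resistances (cylindrical: R_cond = ln(r_o/r_i)/(2πkL), R_conv = 1/(h·2πrL)):
R_stainless steel pipe wall = ln(193/185)/(2π×17.7×9.08) = 4.192×10^-5 K/W
R_ceramic-fibre blanket = ln(248/193)/(2π×0.0859×9.08) = 0.05116 K/W
R_outer film = 1/(h_o·2πr_oL) = 1/(16.4×2π×0.248×9.08) = 0.00431 K/W
R_total = 0.05552 K/W
Q = ΔT/R_total = 121/0.05552
Q = 2180 W
T_interface = T_inner − Q·ΣR(inner→interface) = 125 − 2180×0.05121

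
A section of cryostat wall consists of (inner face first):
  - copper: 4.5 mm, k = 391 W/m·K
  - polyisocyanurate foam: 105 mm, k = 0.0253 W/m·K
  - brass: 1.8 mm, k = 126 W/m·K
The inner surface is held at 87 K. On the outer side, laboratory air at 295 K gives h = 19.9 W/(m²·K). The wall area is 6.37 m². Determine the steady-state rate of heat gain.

Model the wall as resistances in series:
R_copper = L/(kA) = 0.0045/(391×6.37) = 1.807×10^-6 K/W
R_polyisocyanurate foam = L/(kA) = 0.105/(0.0253×6.37) = 0.6515 K/W
R_brass = L/(kA) = 0.0018/(126×6.37) = 2.243×10^-6 K/W
R_outer film = 1/(h_o·A) = 1/(19.9×6.37) = 0.007889 K/W
R_total = 0.6594 K/W
Q = ΔT / R_total = 208 / 0.6594

Q ≈ 315 W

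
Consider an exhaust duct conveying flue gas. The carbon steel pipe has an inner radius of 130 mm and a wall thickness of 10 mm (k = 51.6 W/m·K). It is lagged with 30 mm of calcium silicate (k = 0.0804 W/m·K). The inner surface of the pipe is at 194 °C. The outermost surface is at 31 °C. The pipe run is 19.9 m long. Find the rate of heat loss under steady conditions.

Q ≈ 8430 W

Radial resistances (cylindrical: R_cond = ln(r_o/r_i)/(2πkL), R_conv = 1/(h·2πrL)):
R_carbon steel pipe wall = ln(140/130)/(2π×51.6×19.9) = 1.149×10^-5 K/W
R_calcium silicate = ln(170/140)/(2π×0.0804×19.9) = 0.01931 K/W
R_total = 0.01933 K/W
Q = ΔT/R_total = 163/0.01933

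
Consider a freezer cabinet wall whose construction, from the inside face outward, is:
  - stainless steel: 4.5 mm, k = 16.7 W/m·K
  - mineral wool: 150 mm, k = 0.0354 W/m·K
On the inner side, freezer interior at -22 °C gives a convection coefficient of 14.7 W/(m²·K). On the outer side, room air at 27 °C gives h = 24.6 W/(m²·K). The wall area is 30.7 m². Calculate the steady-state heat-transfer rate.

Q ≈ 346 W

Treating each layer as a thermal resistance in series:
R_inner film = 1/(h_i·A) = 1/(14.7×30.7) = 0.002216 K/W
R_stainless steel = L/(kA) = 0.0045/(16.7×30.7) = 8.777×10^-6 K/W
R_mineral wool = L/(kA) = 0.15/(0.0354×30.7) = 0.138 K/W
R_outer film = 1/(h_o·A) = 1/(24.6×30.7) = 0.001324 K/W
R_total = 0.1416 K/W
Q = ΔT / R_total = 49 / 0.1416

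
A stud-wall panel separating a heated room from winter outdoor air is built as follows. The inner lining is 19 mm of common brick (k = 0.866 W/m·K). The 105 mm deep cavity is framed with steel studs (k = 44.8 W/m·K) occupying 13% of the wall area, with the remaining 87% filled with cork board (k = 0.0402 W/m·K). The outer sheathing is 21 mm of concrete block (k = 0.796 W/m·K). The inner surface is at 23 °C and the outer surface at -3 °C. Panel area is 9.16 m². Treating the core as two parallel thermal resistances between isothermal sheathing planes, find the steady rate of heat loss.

Sheathing layers in series; stud and cavity paths in parallel between them.
R_inner = 0.019/(0.866×9.16) = 0.002395 K/W
R_stud  = 0.105/(44.8×0.13×9.16) = 0.001968 K/W
R_cav   = 0.105/(0.0402×0.87×9.16) = 0.3278 K/W
1/R_core = 1/R_stud + 1/R_cav → R_core = 0.001956 K/W
R_outer = 0.021/(0.796×9.16) = 0.00288 K/W
R_total = 0.007232 K/W
Q = ΔT/R_total = 26/0.007232

Q ≈ 3600 W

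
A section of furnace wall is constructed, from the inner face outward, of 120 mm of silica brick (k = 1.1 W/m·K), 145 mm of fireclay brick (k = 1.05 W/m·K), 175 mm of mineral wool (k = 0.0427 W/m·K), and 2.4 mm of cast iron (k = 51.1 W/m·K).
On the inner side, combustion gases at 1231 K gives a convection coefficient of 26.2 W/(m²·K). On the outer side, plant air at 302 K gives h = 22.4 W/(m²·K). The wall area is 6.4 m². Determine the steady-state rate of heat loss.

Q ≈ 1340 W

Using the resistance-network approach (series):
R_inner film = 1/(h_i·A) = 1/(26.2×6.4) = 0.005964 K/W
R_silica brick = L/(kA) = 0.12/(1.1×6.4) = 0.01705 K/W
R_fireclay brick = L/(kA) = 0.145/(1.05×6.4) = 0.02158 K/W
R_mineral wool = L/(kA) = 0.175/(0.0427×6.4) = 0.6404 K/W
R_cast iron = L/(kA) = 0.0024/(51.1×6.4) = 7.339×10^-6 K/W
R_outer film = 1/(h_o·A) = 1/(22.4×6.4) = 0.006975 K/W
R_total = 0.6919 K/W
Q = ΔT / R_total = 929 / 0.6919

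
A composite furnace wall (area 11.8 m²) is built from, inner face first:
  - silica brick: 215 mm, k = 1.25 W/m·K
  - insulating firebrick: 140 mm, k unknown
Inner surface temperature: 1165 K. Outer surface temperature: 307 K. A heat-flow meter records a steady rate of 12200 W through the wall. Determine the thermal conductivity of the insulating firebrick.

k ≈ 0.213 W/(m·K)

Series thermal resistances:
R_silica brick = L/(kA) = 0.215/(1.25×11.8) = 0.01458 K/W
Sum of known resistances R_other = 0.01458 K/W
Total R = ΔT/Q = 858/12200 = 0.07033 K/W
R_insulating firebrick = R_total − R_other = 0.05575 K/W
k = L/(R·A) = 0.14/(0.05575×11.8)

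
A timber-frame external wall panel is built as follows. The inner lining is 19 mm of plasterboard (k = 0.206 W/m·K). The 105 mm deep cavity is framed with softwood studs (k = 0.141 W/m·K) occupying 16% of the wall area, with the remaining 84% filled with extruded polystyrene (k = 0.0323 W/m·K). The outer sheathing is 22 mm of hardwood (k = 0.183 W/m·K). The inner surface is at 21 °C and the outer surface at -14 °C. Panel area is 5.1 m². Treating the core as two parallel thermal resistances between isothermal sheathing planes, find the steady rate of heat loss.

Sheathing layers in series; stud and cavity paths in parallel between them.
R_inner = 0.019/(0.206×5.1) = 0.01808 K/W
R_stud  = 0.105/(0.141×0.16×5.1) = 0.9126 K/W
R_cav   = 0.105/(0.0323×0.84×5.1) = 0.7588 K/W
1/R_core = 1/R_stud + 1/R_cav → R_core = 0.4143 K/W
R_outer = 0.022/(0.183×5.1) = 0.02357 K/W
R_total = 0.456 K/W
Q = ΔT/R_total = 35/0.456

Q ≈ 76.8 W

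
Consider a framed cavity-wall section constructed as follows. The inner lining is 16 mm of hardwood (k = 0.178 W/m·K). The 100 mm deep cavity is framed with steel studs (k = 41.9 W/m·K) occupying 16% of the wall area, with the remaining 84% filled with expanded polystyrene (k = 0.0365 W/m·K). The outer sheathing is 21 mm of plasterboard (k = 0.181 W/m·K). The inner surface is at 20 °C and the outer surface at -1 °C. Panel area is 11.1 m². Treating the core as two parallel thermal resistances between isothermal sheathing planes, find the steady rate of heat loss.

Sheathing layers in series; stud and cavity paths in parallel between them.
R_inner = 0.016/(0.178×11.1) = 0.008098 K/W
R_stud  = 0.1/(41.9×0.16×11.1) = 0.001344 K/W
R_cav   = 0.1/(0.0365×0.84×11.1) = 0.2938 K/W
1/R_core = 1/R_stud + 1/R_cav → R_core = 0.001338 K/W
R_outer = 0.021/(0.181×11.1) = 0.01045 K/W
R_total = 0.01989 K/W
Q = ΔT/R_total = 21/0.01989

Q ≈ 1060 W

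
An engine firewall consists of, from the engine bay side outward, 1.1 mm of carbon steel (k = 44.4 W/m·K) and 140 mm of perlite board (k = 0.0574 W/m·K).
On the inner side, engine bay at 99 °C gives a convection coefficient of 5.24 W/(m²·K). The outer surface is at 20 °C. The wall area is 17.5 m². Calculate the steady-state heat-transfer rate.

Q ≈ 526 W

Treating each layer as a thermal resistance in series:
R_inner film = 1/(h_i·A) = 1/(5.24×17.5) = 0.01091 K/W
R_carbon steel = L/(kA) = 0.0011/(44.4×17.5) = 1.416×10^-6 K/W
R_perlite board = L/(kA) = 0.14/(0.0574×17.5) = 0.1394 K/W
R_total = 0.1503 K/W
Q = ΔT / R_total = 79 / 0.1503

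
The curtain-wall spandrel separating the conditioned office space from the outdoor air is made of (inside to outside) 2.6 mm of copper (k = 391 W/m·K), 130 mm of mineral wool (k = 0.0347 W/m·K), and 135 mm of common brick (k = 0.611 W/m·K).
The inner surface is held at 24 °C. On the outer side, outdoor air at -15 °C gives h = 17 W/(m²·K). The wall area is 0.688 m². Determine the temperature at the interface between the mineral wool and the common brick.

T ≈ -12.3 °C

Series thermal resistances:
R_copper = L/(kA) = 0.0026/(391×0.688) = 9.665×10^-6 K/W
R_mineral wool = L/(kA) = 0.13/(0.0347×0.688) = 5.445 K/W
R_common brick = L/(kA) = 0.135/(0.611×0.688) = 0.3211 K/W
R_outer film = 1/(h_o·A) = 1/(17×0.688) = 0.0855 K/W
R_total = 5.852 K/W;  Q = ΔT/R_total = 39/5.852 = 6.664 W
T_interface = T_inner − Q·ΣR(inner→interface) = 24 − 6.66×5.445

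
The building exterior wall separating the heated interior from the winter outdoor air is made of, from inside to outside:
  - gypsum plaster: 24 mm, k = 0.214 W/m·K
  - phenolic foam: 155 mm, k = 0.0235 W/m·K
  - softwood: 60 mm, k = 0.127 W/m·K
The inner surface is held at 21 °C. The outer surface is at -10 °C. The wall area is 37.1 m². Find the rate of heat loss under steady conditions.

Q ≈ 160 W

Series thermal resistances:
R_gypsum plaster = L/(kA) = 0.024/(0.214×37.1) = 0.003023 K/W
R_phenolic foam = L/(kA) = 0.155/(0.0235×37.1) = 0.1778 K/W
R_softwood = L/(kA) = 0.06/(0.127×37.1) = 0.01273 K/W
R_total = 0.1935 K/W
Q = ΔT / R_total = 31 / 0.1935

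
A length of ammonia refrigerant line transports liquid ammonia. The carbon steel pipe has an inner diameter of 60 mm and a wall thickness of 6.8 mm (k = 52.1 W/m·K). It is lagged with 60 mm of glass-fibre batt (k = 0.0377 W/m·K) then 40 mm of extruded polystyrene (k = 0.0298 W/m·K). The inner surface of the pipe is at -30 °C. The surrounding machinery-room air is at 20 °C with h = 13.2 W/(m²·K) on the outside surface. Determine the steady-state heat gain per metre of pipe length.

q′ ≈ 8.31 W/m

Per-layer cylindrical resistances, series-summed:
R_carbon steel pipe wall = ln(36.8/30)/(2π×52.1×1) = 6.241×10^-4 K/W
R_glass-fibre batt = ln(96.8/36.8)/(2π×0.0377×1) = 4.083 K/W
R_extruded polystyrene = ln(136.8/96.8)/(2π×0.0298×1) = 1.847 K/W
R_outer film = 1/(h_o·2πr_oL) = 1/(13.2×2π×0.1368×1) = 0.08814 K/W
R_total = 6.019 K/W
Q = ΔT/R_total = 50/6.019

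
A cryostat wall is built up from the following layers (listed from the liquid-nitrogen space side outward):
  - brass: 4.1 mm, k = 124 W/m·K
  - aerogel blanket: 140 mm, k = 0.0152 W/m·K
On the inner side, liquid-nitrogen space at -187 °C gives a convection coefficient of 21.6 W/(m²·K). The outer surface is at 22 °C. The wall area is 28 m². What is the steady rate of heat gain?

Series thermal resistances:
R_inner film = 1/(h_i·A) = 1/(21.6×28) = 0.001653 K/W
R_brass = L/(kA) = 0.0041/(124×28) = 1.181×10^-6 K/W
R_aerogel blanket = L/(kA) = 0.14/(0.0152×28) = 0.3289 K/W
R_total = 0.3306 K/W
Q = ΔT / R_total = 209 / 0.3306

Q ≈ 632 W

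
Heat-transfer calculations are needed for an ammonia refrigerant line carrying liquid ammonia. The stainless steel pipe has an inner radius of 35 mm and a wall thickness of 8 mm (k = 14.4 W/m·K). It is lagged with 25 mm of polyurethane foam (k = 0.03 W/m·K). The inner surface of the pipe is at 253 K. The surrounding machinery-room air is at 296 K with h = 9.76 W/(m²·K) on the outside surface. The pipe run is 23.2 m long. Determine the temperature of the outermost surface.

T ≈ 292 K

Cylindrical conduction, so R = ln(r₂/r₁)/(2πkL) per layer, in series:
R_stainless steel pipe wall = ln(43/35)/(2π×14.4×23.2) = 9.807×10^-5 K/W
R_polyurethane foam = ln(68/43)/(2π×0.03×23.2) = 0.1048 K/W
R_outer film = 1/(h_o·2πr_oL) = 1/(9.76×2π×0.068×23.2) = 0.01034 K/W
R_total = 0.1152 K/W
Q = ΔT/R_total = 43/0.1152
Q = 373 W
T_interface = T_inner + Q·ΣR(inner→interface) = 253 + 373×0.1049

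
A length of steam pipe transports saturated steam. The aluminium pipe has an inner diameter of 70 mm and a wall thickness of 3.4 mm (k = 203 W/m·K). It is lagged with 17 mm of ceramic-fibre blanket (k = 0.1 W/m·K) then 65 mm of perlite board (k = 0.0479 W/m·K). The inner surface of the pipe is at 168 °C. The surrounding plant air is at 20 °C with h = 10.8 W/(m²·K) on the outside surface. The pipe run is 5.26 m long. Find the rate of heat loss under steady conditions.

Treating each annulus and film as a series resistance:
R_aluminium pipe wall = ln(38.4/35)/(2π×203×5.26) = 1.382×10^-5 K/W
R_ceramic-fibre blanket = ln(55.4/38.4)/(2π×0.1×5.26) = 0.1109 K/W
R_perlite board = ln(120.4/55.4)/(2π×0.0479×5.26) = 0.4903 K/W
R_outer film = 1/(h_o·2πr_oL) = 1/(10.8×2π×0.1204×5.26) = 0.02327 K/W
R_total = 0.6245 K/W
Q = ΔT/R_total = 148/0.6245

Q ≈ 237 W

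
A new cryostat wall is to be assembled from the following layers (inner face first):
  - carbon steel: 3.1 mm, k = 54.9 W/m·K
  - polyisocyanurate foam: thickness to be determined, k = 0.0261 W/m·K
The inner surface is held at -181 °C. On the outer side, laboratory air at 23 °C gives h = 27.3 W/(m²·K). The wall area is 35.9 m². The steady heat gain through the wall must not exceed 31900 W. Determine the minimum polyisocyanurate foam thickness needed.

Thermal resistances in series:
R_carbon steel = L/(kA) = 0.0031/(54.9×35.9) = 1.573×10^-6 K/W
R_outer film = 1/(h_o·A) = 1/(27.3×35.9) = 0.00102 K/W
Sum of the known resistances R_other = 0.001022 K/W
Required total resistance R_tot = ΔT/Q_allow = 204/31900 = 0.006395 K/W
R_polyisocyanurate foam = R_tot − R_other = 0.005373 K/W
L = R·k·A = 0.005373×0.0261×35.9

L ≈ 5.03 mm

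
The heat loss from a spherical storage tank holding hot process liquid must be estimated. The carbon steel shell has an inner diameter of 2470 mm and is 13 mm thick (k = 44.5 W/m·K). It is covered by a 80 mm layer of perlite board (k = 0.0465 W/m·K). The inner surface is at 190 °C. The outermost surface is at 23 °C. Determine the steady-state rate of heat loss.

Radial (spherical) resistances in series:
R_carbon steel shell = (1/1.235 − 1/1.248)/(4π×44.5) = 1.508×10^-5 K/W
R_perlite board = (1/1.248 − 1/1.328)/(4π×0.0465) = 0.08261 K/W
R_total = 0.08262 K/W
Q = ΔT/R_total = 167/0.08262

Q ≈ 2020 W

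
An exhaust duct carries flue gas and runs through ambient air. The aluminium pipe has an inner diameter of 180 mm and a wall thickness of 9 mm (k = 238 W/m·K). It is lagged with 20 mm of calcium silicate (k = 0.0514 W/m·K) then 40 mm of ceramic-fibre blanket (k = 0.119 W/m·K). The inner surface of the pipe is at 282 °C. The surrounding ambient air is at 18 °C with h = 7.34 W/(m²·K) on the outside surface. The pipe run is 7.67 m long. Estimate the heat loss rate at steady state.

Q ≈ 1850 W

Treating each annulus and film as a series resistance:
R_aluminium pipe wall = ln(99/90)/(2π×238×7.67) = 8.31×10^-6 K/W
R_calcium silicate = ln(119/99)/(2π×0.0514×7.67) = 0.07428 K/W
R_ceramic-fibre blanket = ln(159/119)/(2π×0.119×7.67) = 0.05053 K/W
R_outer film = 1/(h_o·2πr_oL) = 1/(7.34×2π×0.159×7.67) = 0.01778 K/W
R_total = 0.1426 K/W
Q = ΔT/R_total = 264/0.1426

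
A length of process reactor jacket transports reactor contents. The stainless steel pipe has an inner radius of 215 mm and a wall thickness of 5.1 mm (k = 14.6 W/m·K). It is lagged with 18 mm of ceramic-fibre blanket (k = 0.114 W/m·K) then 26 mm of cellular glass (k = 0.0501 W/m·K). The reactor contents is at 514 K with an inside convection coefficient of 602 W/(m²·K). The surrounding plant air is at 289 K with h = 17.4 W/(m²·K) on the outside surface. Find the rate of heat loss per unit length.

q′ ≈ 474 W/m

For a radial system each layer contributes R = ln(r_out/r_in)/(2πkL); films add R = 1/(hA).
R_inner film = 1/(h_i·2πr₁L) = 1/(602×2π×0.215×1) = 0.00123 K/W
R_stainless steel pipe wall = ln(220.1/215)/(2π×14.6×1) = 2.556×10^-4 K/W
R_ceramic-fibre blanket = ln(238.1/220.1)/(2π×0.114×1) = 0.1097 K/W
R_cellular glass = ln(264.1/238.1)/(2π×0.0501×1) = 0.3292 K/W
R_outer film = 1/(h_o·2πr_oL) = 1/(17.4×2π×0.2641×1) = 0.03463 K/W
R_total = 0.4751 K/W
Q = ΔT/R_total = 225/0.4751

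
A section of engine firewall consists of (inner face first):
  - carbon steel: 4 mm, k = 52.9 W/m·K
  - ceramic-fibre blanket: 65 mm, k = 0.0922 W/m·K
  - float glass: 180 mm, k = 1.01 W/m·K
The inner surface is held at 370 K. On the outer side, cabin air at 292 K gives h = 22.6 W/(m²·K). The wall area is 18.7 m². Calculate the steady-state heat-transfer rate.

Series thermal resistances:
R_carbon steel = L/(kA) = 0.004/(52.9×18.7) = 4.044×10^-6 K/W
R_ceramic-fibre blanket = L/(kA) = 0.065/(0.0922×18.7) = 0.0377 K/W
R_float glass = L/(kA) = 0.18/(1.01×18.7) = 0.00953 K/W
R_outer film = 1/(h_o·A) = 1/(22.6×18.7) = 0.002366 K/W
R_total = 0.0496 K/W
Q = ΔT / R_total = 78 / 0.0496

Q ≈ 1570 W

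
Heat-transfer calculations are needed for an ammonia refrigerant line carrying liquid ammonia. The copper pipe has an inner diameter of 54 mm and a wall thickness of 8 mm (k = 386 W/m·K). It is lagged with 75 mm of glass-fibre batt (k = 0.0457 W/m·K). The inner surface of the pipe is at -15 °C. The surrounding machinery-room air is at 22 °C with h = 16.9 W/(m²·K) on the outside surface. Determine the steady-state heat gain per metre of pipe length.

q′ ≈ 9.08 W/m

Cylindrical conduction, so R = ln(r₂/r₁)/(2πkL) per layer, in series:
R_copper pipe wall = ln(35/27)/(2π×386×1) = 1.07×10^-4 K/W
R_glass-fibre batt = ln(110/35)/(2π×0.0457×1) = 3.988 K/W
R_outer film = 1/(h_o·2πr_oL) = 1/(16.9×2π×0.11×1) = 0.08561 K/W
R_total = 4.074 K/W
Q = ΔT/R_total = 37/4.074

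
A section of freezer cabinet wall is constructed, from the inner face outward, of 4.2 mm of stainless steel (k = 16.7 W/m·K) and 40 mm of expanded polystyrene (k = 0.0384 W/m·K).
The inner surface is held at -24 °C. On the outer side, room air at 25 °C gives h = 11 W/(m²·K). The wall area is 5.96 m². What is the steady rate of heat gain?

Q ≈ 258 W

Using the resistance-network approach (series):
R_stainless steel = L/(kA) = 0.0042/(16.7×5.96) = 4.22×10^-5 K/W
R_expanded polystyrene = L/(kA) = 0.04/(0.0384×5.96) = 0.1748 K/W
R_outer film = 1/(h_o·A) = 1/(11×5.96) = 0.01525 K/W
R_total = 0.1901 K/W
Q = ΔT / R_total = 49 / 0.1901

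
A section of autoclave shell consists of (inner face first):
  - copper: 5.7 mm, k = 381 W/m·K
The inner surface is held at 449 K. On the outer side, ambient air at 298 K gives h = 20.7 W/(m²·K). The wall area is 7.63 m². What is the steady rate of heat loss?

Q ≈ 23800 W

Series thermal resistances:
R_copper = L/(kA) = 0.0057/(381×7.63) = 1.961×10^-6 K/W
R_outer film = 1/(h_o·A) = 1/(20.7×7.63) = 0.006331 K/W
R_total = 0.006333 K/W
Q = ΔT / R_total = 151 / 0.006333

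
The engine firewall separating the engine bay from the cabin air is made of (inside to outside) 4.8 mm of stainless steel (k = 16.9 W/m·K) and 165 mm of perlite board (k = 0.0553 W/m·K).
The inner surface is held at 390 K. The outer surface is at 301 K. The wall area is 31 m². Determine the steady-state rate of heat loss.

Q ≈ 925 W

Using the resistance-network approach (series):
R_stainless steel = L/(kA) = 0.0048/(16.9×31) = 9.162×10^-6 K/W
R_perlite board = L/(kA) = 0.165/(0.0553×31) = 0.09625 K/W
R_total = 0.09626 K/W
Q = ΔT / R_total = 89 / 0.09626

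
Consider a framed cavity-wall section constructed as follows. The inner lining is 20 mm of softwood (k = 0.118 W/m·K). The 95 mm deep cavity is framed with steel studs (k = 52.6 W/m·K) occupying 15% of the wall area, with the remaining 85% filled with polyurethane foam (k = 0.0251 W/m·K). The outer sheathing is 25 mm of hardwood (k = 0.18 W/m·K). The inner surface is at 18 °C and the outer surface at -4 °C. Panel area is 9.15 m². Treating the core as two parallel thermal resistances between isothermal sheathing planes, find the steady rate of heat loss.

Sheathing layers in series; stud and cavity paths in parallel between them.
R_inner = 0.02/(0.118×9.15) = 0.01852 K/W
R_stud  = 0.095/(52.6×0.15×9.15) = 0.001316 K/W
R_cav   = 0.095/(0.0251×0.85×9.15) = 0.4866 K/W
1/R_core = 1/R_stud + 1/R_cav → R_core = 0.001312 K/W
R_outer = 0.025/(0.18×9.15) = 0.01518 K/W
R_total = 0.03502 K/W
Q = ΔT/R_total = 22/0.03502

Q ≈ 628 W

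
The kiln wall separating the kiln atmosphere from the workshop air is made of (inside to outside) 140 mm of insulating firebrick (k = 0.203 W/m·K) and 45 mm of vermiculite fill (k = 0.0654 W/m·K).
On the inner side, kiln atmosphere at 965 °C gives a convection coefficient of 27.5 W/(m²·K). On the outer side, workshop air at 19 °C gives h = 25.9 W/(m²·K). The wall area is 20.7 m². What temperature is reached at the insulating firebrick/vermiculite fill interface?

T ≈ 492 °C

Treating each layer as a thermal resistance in series:
R_inner film = 1/(h_i·A) = 1/(27.5×20.7) = 0.001757 K/W
R_insulating firebrick = L/(kA) = 0.14/(0.203×20.7) = 0.03332 K/W
R_vermiculite fill = L/(kA) = 0.045/(0.0654×20.7) = 0.03324 K/W
R_outer film = 1/(h_o·A) = 1/(25.9×20.7) = 0.001865 K/W
R_total = 0.07018 K/W;  Q = ΔT/R_total = 946/0.07018 = 13480 W
T_interface = T_inner − Q·ΣR(inner→interface) = 965 − 13500×0.03507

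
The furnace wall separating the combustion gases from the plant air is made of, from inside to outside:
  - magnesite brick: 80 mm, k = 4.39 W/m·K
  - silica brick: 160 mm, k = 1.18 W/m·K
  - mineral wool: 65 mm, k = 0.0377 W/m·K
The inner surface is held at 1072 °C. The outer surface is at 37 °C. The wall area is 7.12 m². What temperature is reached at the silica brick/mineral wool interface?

Treating each layer as a thermal resistance in series:
R_magnesite brick = L/(kA) = 0.08/(4.39×7.12) = 0.002559 K/W
R_silica brick = L/(kA) = 0.16/(1.18×7.12) = 0.01904 K/W
R_mineral wool = L/(kA) = 0.065/(0.0377×7.12) = 0.2422 K/W
R_total = 0.2638 K/W;  Q = ΔT/R_total = 1035/0.2638 = 3924 W
T_interface = T_inner − Q·ΣR(inner→interface) = 1072 − 3920×0.0216

T ≈ 987 °C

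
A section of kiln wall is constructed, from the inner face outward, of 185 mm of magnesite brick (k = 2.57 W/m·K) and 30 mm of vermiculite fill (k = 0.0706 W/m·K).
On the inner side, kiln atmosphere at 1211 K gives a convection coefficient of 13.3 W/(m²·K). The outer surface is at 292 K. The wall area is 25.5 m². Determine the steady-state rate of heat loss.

Series thermal resistances:
R_inner film = 1/(h_i·A) = 1/(13.3×25.5) = 0.002949 K/W
R_magnesite brick = L/(kA) = 0.185/(2.57×25.5) = 0.002823 K/W
R_vermiculite fill = L/(kA) = 0.03/(0.0706×25.5) = 0.01666 K/W
R_total = 0.02244 K/W
Q = ΔT / R_total = 919 / 0.02244

Q ≈ 41000 W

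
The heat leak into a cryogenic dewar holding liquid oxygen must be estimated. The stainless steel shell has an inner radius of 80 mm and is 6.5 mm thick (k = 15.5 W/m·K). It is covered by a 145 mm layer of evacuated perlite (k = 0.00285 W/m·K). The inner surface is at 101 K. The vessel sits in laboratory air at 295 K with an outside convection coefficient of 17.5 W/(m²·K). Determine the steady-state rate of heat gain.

Q ≈ 0.959 W

Radial (spherical) resistances in series:
R_stainless steel shell = (1/0.08 − 1/0.0865)/(4π×15.5) = 0.004822 K/W
R_evacuated perlite = (1/0.0865 − 1/0.2315)/(4π×0.00285) = 202.2 K/W
R_outer film = 1/(h·4πr_o²) = 1/(17.5×4π×0.2315²) = 0.08485 K/W
R_total = 202.3 K/W
Q = ΔT/R_total = 194/202.3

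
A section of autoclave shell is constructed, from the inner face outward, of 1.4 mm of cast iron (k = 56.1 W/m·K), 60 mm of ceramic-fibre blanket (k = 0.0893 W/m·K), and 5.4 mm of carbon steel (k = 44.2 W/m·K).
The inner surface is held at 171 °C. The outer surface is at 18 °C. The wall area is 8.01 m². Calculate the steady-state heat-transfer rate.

Thermal resistances in series:
R_cast iron = L/(kA) = 0.0014/(56.1×8.01) = 3.116×10^-6 K/W
R_ceramic-fibre blanket = L/(kA) = 0.06/(0.0893×8.01) = 0.08388 K/W
R_carbon steel = L/(kA) = 0.0054/(44.2×8.01) = 1.525×10^-5 K/W
R_total = 0.0839 K/W
Q = ΔT / R_total = 153 / 0.0839

Q ≈ 1820 W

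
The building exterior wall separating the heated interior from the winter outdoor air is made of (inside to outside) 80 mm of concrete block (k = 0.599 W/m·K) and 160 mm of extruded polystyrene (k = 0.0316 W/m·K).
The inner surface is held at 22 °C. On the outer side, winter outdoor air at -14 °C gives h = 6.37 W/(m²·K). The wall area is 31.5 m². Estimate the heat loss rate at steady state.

Treating each layer as a thermal resistance in series:
R_concrete block = L/(kA) = 0.08/(0.599×31.5) = 0.00424 K/W
R_extruded polystyrene = L/(kA) = 0.16/(0.0316×31.5) = 0.1607 K/W
R_outer film = 1/(h_o·A) = 1/(6.37×31.5) = 0.004984 K/W
R_total = 0.17 K/W
Q = ΔT / R_total = 36 / 0.17

Q ≈ 212 W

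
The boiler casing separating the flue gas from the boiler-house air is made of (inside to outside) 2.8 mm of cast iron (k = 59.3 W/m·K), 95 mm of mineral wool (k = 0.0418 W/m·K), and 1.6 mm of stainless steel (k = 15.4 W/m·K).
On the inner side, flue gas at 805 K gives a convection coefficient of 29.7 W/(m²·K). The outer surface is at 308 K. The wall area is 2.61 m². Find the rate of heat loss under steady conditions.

Q ≈ 562 W

Model the wall as resistances in series:
R_inner film = 1/(h_i·A) = 1/(29.7×2.61) = 0.0129 K/W
R_cast iron = L/(kA) = 0.0028/(59.3×2.61) = 1.809×10^-5 K/W
R_mineral wool = L/(kA) = 0.095/(0.0418×2.61) = 0.8708 K/W
R_stainless steel = L/(kA) = 0.0016/(15.4×2.61) = 3.981×10^-5 K/W
R_total = 0.8837 K/W
Q = ΔT / R_total = 497 / 0.8837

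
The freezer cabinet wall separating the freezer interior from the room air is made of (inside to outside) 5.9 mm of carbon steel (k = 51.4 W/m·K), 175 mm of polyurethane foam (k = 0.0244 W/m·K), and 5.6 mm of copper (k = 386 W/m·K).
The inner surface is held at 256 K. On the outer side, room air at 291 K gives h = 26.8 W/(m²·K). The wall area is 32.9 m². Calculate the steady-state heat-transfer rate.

Q ≈ 160 W

Treating each layer as a thermal resistance in series:
R_carbon steel = L/(kA) = 0.0059/(51.4×32.9) = 3.489×10^-6 K/W
R_polyurethane foam = L/(kA) = 0.175/(0.0244×32.9) = 0.218 K/W
R_copper = L/(kA) = 0.0056/(386×32.9) = 4.41×10^-7 K/W
R_outer film = 1/(h_o·A) = 1/(26.8×32.9) = 0.001134 K/W
R_total = 0.2191 K/W
Q = ΔT / R_total = 35 / 0.2191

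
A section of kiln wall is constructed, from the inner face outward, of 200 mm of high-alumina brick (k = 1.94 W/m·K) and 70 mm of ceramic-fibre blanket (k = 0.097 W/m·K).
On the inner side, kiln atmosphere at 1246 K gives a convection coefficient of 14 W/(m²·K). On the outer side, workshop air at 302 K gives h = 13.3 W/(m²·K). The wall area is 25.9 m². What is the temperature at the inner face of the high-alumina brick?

Model the wall as resistances in series:
R_inner film = 1/(h_i·A) = 1/(14×25.9) = 0.002758 K/W
R_high-alumina brick = L/(kA) = 0.2/(1.94×25.9) = 0.00398 K/W
R_ceramic-fibre blanket = L/(kA) = 0.07/(0.097×25.9) = 0.02786 K/W
R_outer film = 1/(h_o·A) = 1/(13.3×25.9) = 0.002903 K/W
R_total = 0.0375 K/W;  Q = ΔT/R_total = 944/0.0375 = 25170 W
T_interface = T_inner − Q·ΣR(inner→interface) = 1246 − 25200×0.002758

T ≈ 1180 K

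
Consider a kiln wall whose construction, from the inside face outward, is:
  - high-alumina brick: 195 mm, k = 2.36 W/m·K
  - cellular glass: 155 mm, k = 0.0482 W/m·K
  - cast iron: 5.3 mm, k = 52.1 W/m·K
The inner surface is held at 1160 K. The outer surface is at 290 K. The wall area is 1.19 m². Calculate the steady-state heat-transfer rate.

Q ≈ 314 W

Using the resistance-network approach (series):
R_high-alumina brick = L/(kA) = 0.195/(2.36×1.19) = 0.06943 K/W
R_cellular glass = L/(kA) = 0.155/(0.0482×1.19) = 2.702 K/W
R_cast iron = L/(kA) = 0.0053/(52.1×1.19) = 8.549×10^-5 K/W
R_total = 2.772 K/W
Q = ΔT / R_total = 870 / 2.772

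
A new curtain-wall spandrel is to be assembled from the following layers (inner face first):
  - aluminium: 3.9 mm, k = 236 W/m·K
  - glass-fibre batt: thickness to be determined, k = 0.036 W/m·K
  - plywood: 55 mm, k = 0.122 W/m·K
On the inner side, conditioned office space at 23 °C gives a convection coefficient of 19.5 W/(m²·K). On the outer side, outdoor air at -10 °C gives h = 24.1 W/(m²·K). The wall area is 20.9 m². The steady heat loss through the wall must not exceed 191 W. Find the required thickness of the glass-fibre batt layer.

Thermal resistances in series:
R_inner film = 1/(h_i·A) = 1/(19.5×20.9) = 0.002454 K/W
R_aluminium = L/(kA) = 0.0039/(236×20.9) = 7.907×10^-7 K/W
R_plywood = L/(kA) = 0.055/(0.122×20.9) = 0.02157 K/W
R_outer film = 1/(h_o·A) = 1/(24.1×20.9) = 0.001985 K/W
Sum of the known resistances R_other = 0.02601 K/W
Required total resistance R_tot = ΔT/Q_allow = 33/191 = 0.1728 K/W
R_glass-fibre batt = R_tot − R_other = 0.1468 K/W
L = R·k·A = 0.1468×0.036×20.9

L ≈ 110 mm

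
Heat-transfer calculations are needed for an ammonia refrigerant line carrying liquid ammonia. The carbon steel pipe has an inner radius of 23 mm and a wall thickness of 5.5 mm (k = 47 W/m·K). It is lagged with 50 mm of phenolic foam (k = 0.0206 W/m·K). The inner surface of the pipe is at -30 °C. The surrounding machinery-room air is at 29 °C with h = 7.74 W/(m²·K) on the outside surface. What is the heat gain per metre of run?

Radial resistances (cylindrical: R_cond = ln(r_o/r_i)/(2πkL), R_conv = 1/(h·2πrL)):
R_carbon steel pipe wall = ln(28.5/23)/(2π×47×1) = 7.261×10^-4 K/W
R_phenolic foam = ln(78.5/28.5)/(2π×0.0206×1) = 7.828 K/W
R_outer film = 1/(h_o·2πr_oL) = 1/(7.74×2π×0.0785×1) = 0.2619 K/W
R_total = 8.091 K/W
Q = ΔT/R_total = 59/8.091

q′ ≈ 7.29 W/m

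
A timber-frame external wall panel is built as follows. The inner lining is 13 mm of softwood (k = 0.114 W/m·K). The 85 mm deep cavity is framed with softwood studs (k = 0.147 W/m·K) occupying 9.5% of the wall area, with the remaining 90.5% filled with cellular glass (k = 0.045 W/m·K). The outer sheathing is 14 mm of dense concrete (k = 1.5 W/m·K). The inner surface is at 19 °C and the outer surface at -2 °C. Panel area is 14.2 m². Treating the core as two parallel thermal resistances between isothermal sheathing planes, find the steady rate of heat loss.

Q ≈ 178 W

Sheathing layers in series; stud and cavity paths in parallel between them.
R_inner = 0.013/(0.114×14.2) = 0.008031 K/W
R_stud  = 0.085/(0.147×0.095×14.2) = 0.4286 K/W
R_cav   = 0.085/(0.045×0.905×14.2) = 0.147 K/W
1/R_core = 1/R_stud + 1/R_cav → R_core = 0.1095 K/W
R_outer = 0.014/(1.5×14.2) = 6.573×10^-4 K/W
R_total = 0.1181 K/W
Q = ΔT/R_total = 21/0.1181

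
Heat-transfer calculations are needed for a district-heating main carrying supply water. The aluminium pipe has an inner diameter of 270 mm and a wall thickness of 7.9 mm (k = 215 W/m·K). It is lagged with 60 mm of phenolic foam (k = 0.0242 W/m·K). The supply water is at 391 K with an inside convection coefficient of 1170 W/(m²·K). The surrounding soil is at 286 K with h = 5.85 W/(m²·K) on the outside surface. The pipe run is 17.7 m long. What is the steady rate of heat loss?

Treating each annulus and film as a series resistance:
R_inner film = 1/(h_i·2πr₁L) = 1/(1170×2π×0.135×17.7) = 5.693×10^-5 K/W
R_aluminium pipe wall = ln(142.9/135)/(2π×215×17.7) = 2.378×10^-6 K/W
R_phenolic foam = ln(202.9/142.9)/(2π×0.0242×17.7) = 0.1303 K/W
R_outer film = 1/(h_o·2πr_oL) = 1/(5.85×2π×0.2029×17.7) = 0.007575 K/W
R_total = 0.1379 K/W
Q = ΔT/R_total = 105/0.1379

Q ≈ 761 W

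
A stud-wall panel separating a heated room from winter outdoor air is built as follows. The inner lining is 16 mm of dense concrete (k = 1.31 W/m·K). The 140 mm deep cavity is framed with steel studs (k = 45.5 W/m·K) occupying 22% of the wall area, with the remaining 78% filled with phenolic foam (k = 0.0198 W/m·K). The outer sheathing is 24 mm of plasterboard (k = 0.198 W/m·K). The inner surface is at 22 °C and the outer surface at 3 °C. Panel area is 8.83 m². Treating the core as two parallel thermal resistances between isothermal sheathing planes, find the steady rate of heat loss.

Sheathing layers in series; stud and cavity paths in parallel between them.
R_inner = 0.016/(1.31×8.83) = 0.001383 K/W
R_stud  = 0.14/(45.5×0.22×8.83) = 0.001584 K/W
R_cav   = 0.14/(0.0198×0.78×8.83) = 1.027 K/W
1/R_core = 1/R_stud + 1/R_cav → R_core = 0.001581 K/W
R_outer = 0.024/(0.198×8.83) = 0.01373 K/W
R_total = 0.01669 K/W
Q = ΔT/R_total = 19/0.01669

Q ≈ 1140 W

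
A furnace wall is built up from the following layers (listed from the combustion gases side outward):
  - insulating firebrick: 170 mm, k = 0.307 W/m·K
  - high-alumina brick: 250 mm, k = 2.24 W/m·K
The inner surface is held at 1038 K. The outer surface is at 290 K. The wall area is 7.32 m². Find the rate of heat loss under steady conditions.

Q ≈ 8230 W

Series thermal resistances:
R_insulating firebrick = L/(kA) = 0.17/(0.307×7.32) = 0.07565 K/W
R_high-alumina brick = L/(kA) = 0.25/(2.24×7.32) = 0.01525 K/W
R_total = 0.0909 K/W
Q = ΔT / R_total = 748 / 0.0909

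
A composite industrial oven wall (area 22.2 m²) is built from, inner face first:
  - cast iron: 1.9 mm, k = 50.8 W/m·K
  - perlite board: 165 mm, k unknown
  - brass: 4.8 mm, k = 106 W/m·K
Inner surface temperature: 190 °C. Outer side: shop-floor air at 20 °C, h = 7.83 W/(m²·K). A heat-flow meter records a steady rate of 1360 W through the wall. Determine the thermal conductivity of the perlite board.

k ≈ 0.0623 W/(m·K)

Using the resistance-network approach (series):
R_cast iron = L/(kA) = 0.0019/(50.8×22.2) = 1.685×10^-6 K/W
R_brass = L/(kA) = 0.0048/(106×22.2) = 2.04×10^-6 K/W
R_outer film = 1/(h_o·A) = 1/(7.83×22.2) = 0.005753 K/W
Sum of known resistances R_other = 0.005757 K/W
Total R = ΔT/Q = 170/1360 = 0.125 K/W
R_perlite board = R_total − R_other = 0.1192 K/W
k = L/(R·A) = 0.165/(0.1192×22.2)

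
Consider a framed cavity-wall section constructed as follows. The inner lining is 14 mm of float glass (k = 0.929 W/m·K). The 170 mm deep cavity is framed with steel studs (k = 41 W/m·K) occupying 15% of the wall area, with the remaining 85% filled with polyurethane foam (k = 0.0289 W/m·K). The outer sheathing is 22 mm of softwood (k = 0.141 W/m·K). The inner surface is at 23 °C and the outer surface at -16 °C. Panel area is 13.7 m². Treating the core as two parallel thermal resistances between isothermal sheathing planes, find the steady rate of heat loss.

Sheathing layers in series; stud and cavity paths in parallel between them.
R_inner = 0.014/(0.929×13.7) = 0.0011 K/W
R_stud  = 0.17/(41×0.15×13.7) = 0.002018 K/W
R_cav   = 0.17/(0.0289×0.85×13.7) = 0.5051 K/W
1/R_core = 1/R_stud + 1/R_cav → R_core = 0.00201 K/W
R_outer = 0.022/(0.141×13.7) = 0.01139 K/W
R_total = 0.0145 K/W
Q = ΔT/R_total = 39/0.0145

Q ≈ 2690 W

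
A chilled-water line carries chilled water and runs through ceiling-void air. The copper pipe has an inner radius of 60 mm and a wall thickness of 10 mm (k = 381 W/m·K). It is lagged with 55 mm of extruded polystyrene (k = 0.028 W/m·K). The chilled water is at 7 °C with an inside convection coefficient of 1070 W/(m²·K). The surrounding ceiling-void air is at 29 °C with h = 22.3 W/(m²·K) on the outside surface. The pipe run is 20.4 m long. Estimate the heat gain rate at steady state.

Per-layer cylindrical resistances, series-summed:
R_inner film = 1/(h_i·2πr₁L) = 1/(1070×2π×0.06×20.4) = 1.215×10^-4 K/W
R_copper pipe wall = ln(70/60)/(2π×381×20.4) = 3.157×10^-6 K/W
R_extruded polystyrene = ln(125/70)/(2π×0.028×20.4) = 0.1616 K/W
R_outer film = 1/(h_o·2πr_oL) = 1/(22.3×2π×0.125×20.4) = 0.002799 K/W
R_total = 0.1645 K/W
Q = ΔT/R_total = 22/0.1645

Q ≈ 134 W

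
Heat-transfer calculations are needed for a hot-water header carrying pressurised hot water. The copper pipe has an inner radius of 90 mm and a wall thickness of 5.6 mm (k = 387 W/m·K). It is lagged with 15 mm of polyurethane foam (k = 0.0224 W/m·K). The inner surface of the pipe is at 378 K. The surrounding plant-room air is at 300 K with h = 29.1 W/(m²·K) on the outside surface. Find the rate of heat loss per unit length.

Treating each annulus and film as a series resistance:
R_copper pipe wall = ln(95.6/90)/(2π×387×1) = 2.482×10^-5 K/W
R_polyurethane foam = ln(110.6/95.6)/(2π×0.0224×1) = 1.036 K/W
R_outer film = 1/(h_o·2πr_oL) = 1/(29.1×2π×0.1106×1) = 0.04945 K/W
R_total = 1.085 K/W
Q = ΔT/R_total = 78/1.085

q′ ≈ 71.9 W/m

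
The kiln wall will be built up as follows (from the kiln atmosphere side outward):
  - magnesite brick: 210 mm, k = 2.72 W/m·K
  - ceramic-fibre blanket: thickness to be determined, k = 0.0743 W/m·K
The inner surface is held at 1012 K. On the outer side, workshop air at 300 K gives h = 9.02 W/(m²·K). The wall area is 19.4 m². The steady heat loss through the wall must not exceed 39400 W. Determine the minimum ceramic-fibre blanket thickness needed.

Model the wall as resistances in series:
R_magnesite brick = L/(kA) = 0.21/(2.72×19.4) = 0.00398 K/W
R_outer film = 1/(h_o·A) = 1/(9.02×19.4) = 0.005715 K/W
Sum of the known resistances R_other = 0.009694 K/W
Required total resistance R_tot = ΔT/Q_allow = 712/39400 = 0.01807 K/W
R_ceramic-fibre blanket = R_tot − R_other = 0.008377 K/W
L = R·k·A = 0.008377×0.0743×19.4

L ≈ 12.1 mm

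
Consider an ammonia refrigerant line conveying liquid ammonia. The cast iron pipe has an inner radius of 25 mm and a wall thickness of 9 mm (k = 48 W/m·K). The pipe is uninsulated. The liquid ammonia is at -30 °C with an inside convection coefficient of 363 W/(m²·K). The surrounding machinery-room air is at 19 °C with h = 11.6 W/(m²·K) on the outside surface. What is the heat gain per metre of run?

q′ ≈ 116 W/m

For a radial system each layer contributes R = ln(r_out/r_in)/(2πkL); films add R = 1/(hA).
R_inner film = 1/(h_i·2πr₁L) = 1/(363×2π×0.025×1) = 0.01754 K/W
R_cast iron pipe wall = ln(34/25)/(2π×48×1) = 0.00102 K/W
R_outer film = 1/(h_o·2πr_oL) = 1/(11.6×2π×0.034×1) = 0.4035 K/W
R_total = 0.4221 K/W
Q = ΔT/R_total = 49/0.4221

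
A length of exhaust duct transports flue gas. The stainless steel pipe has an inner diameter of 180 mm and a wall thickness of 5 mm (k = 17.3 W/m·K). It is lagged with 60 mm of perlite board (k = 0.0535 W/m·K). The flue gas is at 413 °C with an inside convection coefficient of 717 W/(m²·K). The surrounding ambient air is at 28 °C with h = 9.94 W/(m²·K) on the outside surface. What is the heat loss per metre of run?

q′ ≈ 246 W/m

Cylindrical conduction, so R = ln(r₂/r₁)/(2πkL) per layer, in series:
R_inner film = 1/(h_i·2πr₁L) = 1/(717×2π×0.09×1) = 0.002466 K/W
R_stainless steel pipe wall = ln(95/90)/(2π×17.3×1) = 4.974×10^-4 K/W
R_perlite board = ln(155/95)/(2π×0.0535×1) = 1.456 K/W
R_outer film = 1/(h_o·2πr_oL) = 1/(9.94×2π×0.155×1) = 0.1033 K/W
R_total = 1.563 K/W
Q = ΔT/R_total = 385/1.563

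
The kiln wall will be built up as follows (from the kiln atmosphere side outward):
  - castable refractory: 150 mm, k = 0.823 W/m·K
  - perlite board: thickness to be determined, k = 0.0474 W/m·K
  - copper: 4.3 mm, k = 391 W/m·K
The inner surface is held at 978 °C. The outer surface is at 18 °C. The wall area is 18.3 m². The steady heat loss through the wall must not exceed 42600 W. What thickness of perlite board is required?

Treating each layer as a thermal resistance in series:
R_castable refractory = L/(kA) = 0.15/(0.823×18.3) = 0.00996 K/W
R_copper = L/(kA) = 0.0043/(391×18.3) = 6.01×10^-7 K/W
Sum of the known resistances R_other = 0.00996 K/W
Required total resistance R_tot = ΔT/Q_allow = 960/42600 = 0.02254 K/W
R_perlite board = R_tot − R_other = 0.01258 K/W
L = R·k·A = 0.01258×0.0474×18.3

L ≈ 10.9 mm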